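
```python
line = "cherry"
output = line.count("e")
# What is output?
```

Trace:
`line = "cherry"` → line = 'cherry'
`output = line.count("e")` → output = 1
So output = 1

Answer: 1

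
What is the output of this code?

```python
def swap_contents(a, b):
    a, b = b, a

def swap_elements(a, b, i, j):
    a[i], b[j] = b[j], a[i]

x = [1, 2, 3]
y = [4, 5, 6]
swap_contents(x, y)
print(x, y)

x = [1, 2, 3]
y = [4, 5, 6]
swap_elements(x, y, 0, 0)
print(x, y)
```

Key concept: parameter rebinding vs mutation.
Step by step:
`x = [1, 2, 3]` → x = [1, 2, 3]
`y = [4, 5, 6]` → y = [4, 5, 6]
`swap_contents(x, y)` → no visible change to tracked variables
`print(x, y)` → prints [1, 2, 3] [4, 5, 6]
`x = [1, 2, 3]` → x = [1, 2, 3]
`y = [4, 5, 6]` → y = [4, 5, 6]
`swap_elements(x, y, 0, 0)` → x = [4, 2, 3]; y = [1, 5, 6]
`print(x, y)` → prints [4, 2, 3] [1, 5, 6]

Answer:
[1, 2, 3] [4, 5, 6]
[4, 2, 3] [1, 5, 6]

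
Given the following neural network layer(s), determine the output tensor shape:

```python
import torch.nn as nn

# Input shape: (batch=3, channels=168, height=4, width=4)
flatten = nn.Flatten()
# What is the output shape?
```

Input: (3, 168, 4, 4) -> Output: (3, 2688)

Answer: (3, 2688)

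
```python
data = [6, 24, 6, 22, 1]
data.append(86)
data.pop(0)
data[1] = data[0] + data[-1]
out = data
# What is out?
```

Trace:
`data = [6, 24, 6, 22, 1]` → data = [6, 24, 6, 22, 1]
`data.append(86)` → data = [6, 24, 6, 22, 1, 86]
`data.pop(0)` → data = [24, 6, 22, 1, 86]
`data[1] = data[0] + data[-1]` → data = [24, 110, 22, 1, 86]
`out = data` → out = [24, 110, 22, 1, 86]
So out = [24, 110, 22, 1, 86]

Answer: [24, 110, 22, 1, 86]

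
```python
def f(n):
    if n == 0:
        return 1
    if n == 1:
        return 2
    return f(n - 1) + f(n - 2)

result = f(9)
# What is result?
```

Build up from base cases: f(0)=1, f(1)=2, f(2)=3, f(3)=5, f(4)=8, f(5)=13, f(6)=21, ..., f(9)=89

Answer: 89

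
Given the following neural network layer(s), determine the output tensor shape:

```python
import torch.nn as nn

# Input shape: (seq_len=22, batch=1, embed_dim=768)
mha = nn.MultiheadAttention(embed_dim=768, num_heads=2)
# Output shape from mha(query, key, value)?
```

Input: (22, 1, 768) -> Output: (22, 1, 768)

Answer: (22, 1, 768)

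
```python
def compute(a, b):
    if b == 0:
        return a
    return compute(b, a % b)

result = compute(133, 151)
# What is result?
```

compute(133, 151) -> compute(151, 133) -> compute(133, 18) -> compute(18, 7) -> compute(7, 4) -> compute(4, 3) -> compute(3, 1) -> compute(1, 0) -> 1

Answer: 1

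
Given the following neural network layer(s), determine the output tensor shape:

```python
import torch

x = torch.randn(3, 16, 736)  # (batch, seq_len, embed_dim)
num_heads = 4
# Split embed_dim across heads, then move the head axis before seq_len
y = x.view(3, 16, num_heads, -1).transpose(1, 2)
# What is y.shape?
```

Input: (3, 16, 736) -> head_dim = 736 // 4 = 184; after view: (3, 16, 4, 184) -> after transpose(1, 2): (3, 4, 16, 184) -> Output: (3, 4, 16, 184)

Answer: (3, 4, 16, 184)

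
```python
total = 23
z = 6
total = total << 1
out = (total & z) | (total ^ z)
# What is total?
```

Trace:
`total = 23` → total = 23
`z = 6` → z = 6
`total = total << 1` → total = 46
`out = (total & z) | (total ^ z)` → out = 46
So total = 46

Answer: 46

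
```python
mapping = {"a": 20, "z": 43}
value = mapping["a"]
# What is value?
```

Trace:
`mapping = {"a": 20, "z": 43}` → mapping = {'a': 20, 'z': 43}
`value = mapping["a"]` → value = 20
So value = 20

Answer: 20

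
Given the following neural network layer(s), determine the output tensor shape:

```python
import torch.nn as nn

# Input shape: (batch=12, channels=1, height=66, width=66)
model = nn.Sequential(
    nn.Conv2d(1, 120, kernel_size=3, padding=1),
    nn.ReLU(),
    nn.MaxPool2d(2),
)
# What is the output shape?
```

Input: (12, 1, 66, 66) -> after Conv2d: (12, 120, 66, 66) -> after ReLU: (12, 120, 66, 66) -> Output: (12, 120, 33, 33)

Answer: (12, 120, 33, 33)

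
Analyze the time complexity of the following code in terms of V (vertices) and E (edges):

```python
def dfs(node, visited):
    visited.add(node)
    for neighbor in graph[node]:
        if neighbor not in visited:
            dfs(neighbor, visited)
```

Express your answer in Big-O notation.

This is Depth-first search (recursive). Time complexity: O(V + E).

Answer: O(V + E)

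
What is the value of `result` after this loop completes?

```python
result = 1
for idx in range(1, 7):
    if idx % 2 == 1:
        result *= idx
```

Product of odd numbers 1 to 6
`result` takes the values: 1 → 3 → 15

Answer: 15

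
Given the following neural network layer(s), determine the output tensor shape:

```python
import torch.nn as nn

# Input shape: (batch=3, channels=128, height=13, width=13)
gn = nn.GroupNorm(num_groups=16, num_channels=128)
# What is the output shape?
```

Input: (3, 128, 13, 13) -> Output: (3, 128, 13, 13)

Answer: (3, 128, 13, 13)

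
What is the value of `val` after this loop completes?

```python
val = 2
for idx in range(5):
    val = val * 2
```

Multiply by 2, 5 times: 2 * 2^5 = 64
`val` takes the values: 2 → 4 → 8 → 16 → 32 → 64

Answer: 64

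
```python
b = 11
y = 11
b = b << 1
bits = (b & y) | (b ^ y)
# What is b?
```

Trace:
`b = 11` → b = 11
`y = 11` → y = 11
`b = b << 1` → b = 22
`bits = (b & y) | (b ^ y)` → bits = 31
So b = 22

Answer: 22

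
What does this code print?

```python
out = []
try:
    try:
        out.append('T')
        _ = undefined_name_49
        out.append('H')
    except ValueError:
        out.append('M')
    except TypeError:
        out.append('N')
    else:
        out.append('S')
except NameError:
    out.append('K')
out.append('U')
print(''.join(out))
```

Execution trace: 'T' (try body) → 'K' (outer except NameError) → 'U' (after the try/except). Output: TKU

Answer: TKU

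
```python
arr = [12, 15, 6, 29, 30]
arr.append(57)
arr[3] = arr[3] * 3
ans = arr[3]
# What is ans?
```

Trace:
`arr = [12, 15, 6, 29, 30]` → arr = [12, 15, 6, 29, 30]
`arr.append(57)` → arr = [12, 15, 6, 29, 30, 57]
`arr[3] = arr[3] * 3` → arr = [12, 15, 6, 87, 30, 57]
`ans = arr[3]` → ans = 87
So ans = 87

Answer: 87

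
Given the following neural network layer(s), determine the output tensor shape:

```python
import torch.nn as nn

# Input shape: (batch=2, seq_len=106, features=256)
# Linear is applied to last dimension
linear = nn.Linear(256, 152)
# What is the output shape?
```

Input: (2, 106, 256) -> Output: (2, 106, 152)

Answer: (2, 106, 152)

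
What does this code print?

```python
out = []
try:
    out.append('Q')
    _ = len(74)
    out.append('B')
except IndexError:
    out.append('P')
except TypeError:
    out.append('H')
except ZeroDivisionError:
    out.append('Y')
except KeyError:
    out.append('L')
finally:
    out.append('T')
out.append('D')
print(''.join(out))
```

Execution trace: 'Q' (try body) → 'H' (except TypeError) → 'T' (finally) → 'D' (after the try/except). Output: QHTD

Answer: QHTD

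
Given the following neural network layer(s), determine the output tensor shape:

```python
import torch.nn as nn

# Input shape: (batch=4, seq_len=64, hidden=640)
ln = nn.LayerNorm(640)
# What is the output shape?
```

Input: (4, 64, 640) -> Output: (4, 64, 640)

Answer: (4, 64, 640)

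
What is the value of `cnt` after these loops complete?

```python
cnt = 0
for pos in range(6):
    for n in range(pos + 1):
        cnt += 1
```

Triangle: 1 + 2 + ... + 6
`cnt` takes the values: 0 → 1 → 2 → 3 → 4 → 5 → 6 → 7 → 8 → 9 → 10 → 11 → 12 → 13 → 14 → 15 → 16 → 17 → 18 → 19 → 20 → 21

Answer: 21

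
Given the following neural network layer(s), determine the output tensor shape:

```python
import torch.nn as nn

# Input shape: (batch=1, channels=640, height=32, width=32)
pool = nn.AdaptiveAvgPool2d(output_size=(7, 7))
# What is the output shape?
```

Input: (1, 640, 32, 32) -> Output: (1, 640, 7, 7)

Answer: (1, 640, 7, 7)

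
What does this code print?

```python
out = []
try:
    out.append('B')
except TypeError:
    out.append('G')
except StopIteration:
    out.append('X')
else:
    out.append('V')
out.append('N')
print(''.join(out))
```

Execution trace: 'B' (try body, no exception) → 'V' (else) → 'N' (after the try/except). Output: BVN

Answer: BVN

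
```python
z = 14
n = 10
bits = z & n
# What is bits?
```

Trace:
`z = 14` → z = 14
`n = 10` → n = 10
`bits = z & n` → bits = 10
So bits = 10

Answer: 10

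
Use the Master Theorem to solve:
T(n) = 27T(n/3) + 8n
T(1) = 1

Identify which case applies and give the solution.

a=27, b=3, f(n)=8n. log_3(27) = 3. Since c=1 < 3, Case 1 applies: T(n) = Θ(n^log_b(a)) = O(n^3).

Answer: O(n^3) - Case 1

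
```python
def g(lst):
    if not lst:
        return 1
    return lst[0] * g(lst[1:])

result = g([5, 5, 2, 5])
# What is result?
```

Product over [5, 5, 2, 5] = 5 * 5 * 2 * 5 = 250

Answer: 250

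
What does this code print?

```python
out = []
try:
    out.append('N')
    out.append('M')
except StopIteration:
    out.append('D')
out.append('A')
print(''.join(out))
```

Execution trace: 'N' (try body) → 'M' (try body, no exception) → 'A' (after the try/except). Output: NMA

Answer: NMA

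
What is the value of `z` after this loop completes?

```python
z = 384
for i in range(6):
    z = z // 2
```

Halve 6 times: 384 // 2^6 = 6
`z` takes the values: 384 → 192 → 96 → 48 → 24 → 12 → 6

Answer: 6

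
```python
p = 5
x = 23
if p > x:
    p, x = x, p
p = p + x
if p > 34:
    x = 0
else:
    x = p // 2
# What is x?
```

Trace:
`p = 5` → p = 5
`x = 23` → x = 23
`if p > x: ...` → p > x is False → no variable changes
`p = p + x` → p = 28
`if p > 34: ...` → p > 34 is False, take else branch → x = 14
So x = 14

Answer: 14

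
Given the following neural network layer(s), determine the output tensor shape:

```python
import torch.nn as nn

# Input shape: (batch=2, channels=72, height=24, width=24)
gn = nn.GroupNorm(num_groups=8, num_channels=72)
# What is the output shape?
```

Input: (2, 72, 24, 24) -> Output: (2, 72, 24, 24)

Answer: (2, 72, 24, 24)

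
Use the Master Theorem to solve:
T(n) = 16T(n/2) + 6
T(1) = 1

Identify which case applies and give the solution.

a=16, b=2, f(n)=6. log_2(16) = 4. Since c=0 < 4, Case 1 applies: T(n) = Θ(n^log_b(a)) = O(n^4).

Answer: O(n^4) - Case 1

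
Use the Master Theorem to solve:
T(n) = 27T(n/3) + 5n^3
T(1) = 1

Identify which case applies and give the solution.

a=27, b=3, f(n)=5n^3. log_3(27) = 3. Since c=3 = 3, Case 2 applies: T(n) = Θ(n^log_b(a) · log n) = O(n^3 log n).

Answer: O(n^3 log n) - Case 2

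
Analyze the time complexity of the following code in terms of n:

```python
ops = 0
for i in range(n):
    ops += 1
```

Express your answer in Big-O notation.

Each loop level contributes: n. Multiplying the contributions gives O(n).

Answer: O(n)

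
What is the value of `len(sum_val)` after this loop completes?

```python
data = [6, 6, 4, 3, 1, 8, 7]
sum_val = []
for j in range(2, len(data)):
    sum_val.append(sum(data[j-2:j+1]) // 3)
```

Number of 3-element averages
`sum_val` takes the values: [] → [5] → [5, 4] → [5, 4, 2] → [5, 4, 2, 4] → [5, 4, 2, 4, 5]
So `len(sum_val)` = 5

Answer: 5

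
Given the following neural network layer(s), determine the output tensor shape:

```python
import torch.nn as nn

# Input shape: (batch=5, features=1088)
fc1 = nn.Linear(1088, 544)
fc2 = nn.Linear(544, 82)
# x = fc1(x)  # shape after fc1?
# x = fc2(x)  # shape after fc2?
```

Input: (5, 1088) -> after fc1: (5, 544) -> Output: (5, 82)

Answer: (5, 82)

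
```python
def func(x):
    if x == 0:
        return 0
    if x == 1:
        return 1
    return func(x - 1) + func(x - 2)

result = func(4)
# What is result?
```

Build up from base cases: func(0)=0, func(1)=1, func(2)=1, func(3)=2, func(4)=3

Answer: 3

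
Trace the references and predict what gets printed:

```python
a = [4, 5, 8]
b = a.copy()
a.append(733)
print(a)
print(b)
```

Key concept: list.copy() creates independent copy.
Step by step:
`a = [4, 5, 8]` → a = [4, 5, 8]
`b = a.copy()` → b = [4, 5, 8]
`a.append(733)` → a = [4, 5, 8, 733]
`print(a)` → prints [4, 5, 8, 733]
`print(b)` → prints [4, 5, 8]

Answer:
[4, 5, 8, 733]
[4, 5, 8]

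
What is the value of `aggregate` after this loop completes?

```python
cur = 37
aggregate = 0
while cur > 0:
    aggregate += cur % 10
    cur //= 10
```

Sum digits of 37
`aggregate` takes the values: 0 → 7 → 10

Answer: 10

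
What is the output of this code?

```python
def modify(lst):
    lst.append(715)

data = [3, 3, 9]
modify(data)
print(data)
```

Key concept: function modifies passed list.
Step by step:
`data = [3, 3, 9]` → data = [3, 3, 9]
`modify(data)` → data = [3, 3, 9, 715]
`print(data)` → prints [3, 3, 9, 715]

Answer: [3, 3, 9, 715]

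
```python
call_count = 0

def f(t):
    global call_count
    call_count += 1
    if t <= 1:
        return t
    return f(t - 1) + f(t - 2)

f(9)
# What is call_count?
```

Calls(t) = 1 + Calls(t-1) + Calls(t-2); Calls(0)=Calls(1)=1. For t=9 this gives 109.

Answer: 109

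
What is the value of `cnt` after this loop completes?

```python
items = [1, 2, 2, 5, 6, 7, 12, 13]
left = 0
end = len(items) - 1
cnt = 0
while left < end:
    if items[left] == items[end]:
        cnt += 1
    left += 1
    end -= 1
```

Count matching pairs from ends
`cnt` takes the values: 0

Answer: 0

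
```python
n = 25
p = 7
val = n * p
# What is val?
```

Trace:
`n = 25` → n = 25
`p = 7` → p = 7
`val = n * p` → val = 175
So val = 175

Answer: 175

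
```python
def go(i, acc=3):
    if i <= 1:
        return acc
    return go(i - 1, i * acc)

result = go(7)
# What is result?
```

Accumulator trace (n, acc): (7, 3) -> (6, 21) -> (5, 126) -> (4, 630) -> (3, 2520) -> (2, 7560) -> (1, 15120) -> return 15120

Answer: 15120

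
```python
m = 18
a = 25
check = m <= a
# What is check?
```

Trace:
`m = 18` → m = 18
`a = 25` → a = 25
`check = m <= a` → check = True
So check = True

Answer: True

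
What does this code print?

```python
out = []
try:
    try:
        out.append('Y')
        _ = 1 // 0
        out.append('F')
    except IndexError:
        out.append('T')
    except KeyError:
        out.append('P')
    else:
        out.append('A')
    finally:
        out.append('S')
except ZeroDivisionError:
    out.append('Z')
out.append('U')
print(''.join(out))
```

Execution trace: 'Y' (inner try body) → 'S' (inner finally) → 'Z' (outer except ZeroDivisionError) → 'U' (after the try/except). Output: YSZU

Answer: YSZU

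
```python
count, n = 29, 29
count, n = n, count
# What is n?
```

Trace:
`count, n = 29, 29` → count = 29; n = 29
`count, n = n, count` → count = 29; n = 29
So n = 29

Answer: 29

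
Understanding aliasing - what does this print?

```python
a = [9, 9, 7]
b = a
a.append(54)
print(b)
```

Key concept: basic list aliasing.
Step by step:
`a = [9, 9, 7]` → a = [9, 9, 7]
`b = a` → b = [9, 9, 7] (same object as a)
`a.append(54)` → a = [9, 9, 7, 54] (same object as b); b = [9, 9, 7, 54] (same object as a)
`print(b)` → prints [9, 9, 7, 54]

Answer: [9, 9, 7, 54]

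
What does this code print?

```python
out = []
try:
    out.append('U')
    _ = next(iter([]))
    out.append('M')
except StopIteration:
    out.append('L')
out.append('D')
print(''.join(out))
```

Execution trace: 'U' (try body) → 'L' (except StopIteration) → 'D' (after the try/except). Output: ULD

Answer: ULD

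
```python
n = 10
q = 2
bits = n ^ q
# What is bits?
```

Trace:
`n = 10` → n = 10
`q = 2` → q = 2
`bits = n ^ q` → bits = 8
So bits = 8

Answer: 8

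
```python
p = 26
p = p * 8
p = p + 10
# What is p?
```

Trace:
`p = 26` → p = 26
`p = p * 8` → p = 208
`p = p + 10` → p = 218
So p = 218

Answer: 218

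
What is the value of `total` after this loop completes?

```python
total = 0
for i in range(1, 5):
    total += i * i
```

Sum of squares 1² to 4² = 30
`total` takes the values: 0 → 1 → 5 → 14 → 30

Answer: 30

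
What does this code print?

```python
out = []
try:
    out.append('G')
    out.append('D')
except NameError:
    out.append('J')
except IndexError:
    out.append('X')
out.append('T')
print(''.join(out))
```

Execution trace: 'G' (try body) → 'D' (try body, no exception) → 'T' (after the try/except). Output: GDT

Answer: GDT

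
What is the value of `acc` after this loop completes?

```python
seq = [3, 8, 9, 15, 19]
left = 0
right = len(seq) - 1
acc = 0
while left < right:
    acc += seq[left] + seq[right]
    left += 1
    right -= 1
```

Sum of pairs from ends
`acc` takes the values: 0 → 22 → 45

Answer: 45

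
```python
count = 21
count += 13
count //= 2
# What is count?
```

Trace:
`count = 21` → count = 21
`count += 13` → count = 34
`count //= 2` → count = 17
So count = 17

Answer: 17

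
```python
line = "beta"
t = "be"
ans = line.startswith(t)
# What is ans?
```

Trace:
`line = "beta"` → line = 'beta'
`t = "be"` → t = 'be'
`ans = line.startswith(t)` → ans = True
So ans = True

Answer: True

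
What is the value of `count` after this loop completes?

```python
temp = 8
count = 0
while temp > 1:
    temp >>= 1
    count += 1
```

Count right shifts until 1
`count` takes the values: 0 → 1 → 2 → 3

Answer: 3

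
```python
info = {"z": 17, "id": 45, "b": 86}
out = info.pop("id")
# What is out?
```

Trace:
`info = {"z": 17, "id": 45, "b": 86}` → info = {'z': 17, 'id': 45, 'b': 86}
`out = info.pop("id")` → info = {'z': 17, 'b': 86}; out = 45
So out = 45

Answer: 45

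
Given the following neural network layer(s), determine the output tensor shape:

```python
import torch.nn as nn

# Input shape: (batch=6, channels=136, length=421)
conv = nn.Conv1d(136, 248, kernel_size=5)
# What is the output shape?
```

Input: (6, 136, 421) -> Output: (6, 248, 417)

Answer: (6, 248, 417)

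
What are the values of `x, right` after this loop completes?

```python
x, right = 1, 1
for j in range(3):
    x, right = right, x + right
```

Fibonacci: after 3 iterations
`x, right` takes the values: (1, 1) → (1, 2) → (2, 3) → (3, 5)

Answer: 3, 5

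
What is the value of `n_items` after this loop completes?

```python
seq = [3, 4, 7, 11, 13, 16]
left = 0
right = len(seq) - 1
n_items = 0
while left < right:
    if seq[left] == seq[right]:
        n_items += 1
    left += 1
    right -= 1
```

Count matching pairs from ends
`n_items` takes the values: 0

Answer: 0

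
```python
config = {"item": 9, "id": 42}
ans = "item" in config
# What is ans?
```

Trace:
`config = {"item": 9, "id": 42}` → config = {'item': 9, 'id': 42}
`ans = "item" in config` → ans = True
So ans = True

Answer: True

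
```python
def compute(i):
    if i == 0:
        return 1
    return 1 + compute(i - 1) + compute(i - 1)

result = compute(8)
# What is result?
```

compute(i) = 1 + 2·compute(i-1), compute(0)=1. Closed form: (1+1)·2^8 - 1 = 511.

Answer: 511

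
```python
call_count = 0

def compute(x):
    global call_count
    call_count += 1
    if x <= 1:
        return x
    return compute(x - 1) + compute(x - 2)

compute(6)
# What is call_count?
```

Calls(x) = 1 + Calls(x-1) + Calls(x-2); Calls(0)=Calls(1)=1. For x=6 this gives 25.

Answer: 25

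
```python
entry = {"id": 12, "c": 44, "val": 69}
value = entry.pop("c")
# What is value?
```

Trace:
`entry = {"id": 12, "c": 44, "val": 69}` → entry = {'id': 12, 'c': 44, 'val': 69}
`value = entry.pop("c")` → entry = {'id': 12, 'val': 69}; value = 44
So value = 44

Answer: 44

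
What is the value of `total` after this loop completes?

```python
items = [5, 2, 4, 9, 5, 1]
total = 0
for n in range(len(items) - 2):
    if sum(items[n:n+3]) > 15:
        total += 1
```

Count windows with sum > 15
`total` takes the values: 0 → 1

Answer: 1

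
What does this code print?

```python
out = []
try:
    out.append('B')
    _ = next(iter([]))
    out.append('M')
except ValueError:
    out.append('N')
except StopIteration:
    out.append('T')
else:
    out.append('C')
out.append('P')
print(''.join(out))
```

Execution trace: 'B' (try body) → 'T' (except StopIteration) → 'P' (after the try/except). Output: BTP

Answer: BTP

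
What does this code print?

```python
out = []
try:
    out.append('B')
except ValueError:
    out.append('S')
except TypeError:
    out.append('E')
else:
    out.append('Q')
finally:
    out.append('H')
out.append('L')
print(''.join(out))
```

Execution trace: 'B' (try body, no exception) → 'Q' (else) → 'H' (finally) → 'L' (after the try/except). Output: BQHL

Answer: BQHL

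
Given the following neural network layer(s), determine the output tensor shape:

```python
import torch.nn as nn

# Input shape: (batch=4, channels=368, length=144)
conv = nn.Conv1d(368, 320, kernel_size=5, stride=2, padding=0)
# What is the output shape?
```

Input: (4, 368, 144) -> Output: (4, 320, 70)

Answer: (4, 320, 70)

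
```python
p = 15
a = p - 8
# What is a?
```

Trace:
`p = 15` → p = 15
`a = p - 8` → a = 7
So a = 7

Answer: 7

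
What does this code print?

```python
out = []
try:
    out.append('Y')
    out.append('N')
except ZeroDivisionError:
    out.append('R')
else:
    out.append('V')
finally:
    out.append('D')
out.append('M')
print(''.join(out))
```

Execution trace: 'Y' (try body) → 'N' (try body, no exception) → 'V' (else) → 'D' (finally) → 'M' (after the try/except). Output: YNVDM

Answer: YNVDM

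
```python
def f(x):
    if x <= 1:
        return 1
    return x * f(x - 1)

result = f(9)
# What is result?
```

f(9) = 9 * 8 * 7 * 6 * 5 * 4 * 3 * 2 * 1 = 362880

Answer: 362880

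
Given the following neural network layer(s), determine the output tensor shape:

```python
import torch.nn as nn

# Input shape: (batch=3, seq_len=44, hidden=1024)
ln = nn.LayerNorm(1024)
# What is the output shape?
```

Input: (3, 44, 1024) -> Output: (3, 44, 1024)

Answer: (3, 44, 1024)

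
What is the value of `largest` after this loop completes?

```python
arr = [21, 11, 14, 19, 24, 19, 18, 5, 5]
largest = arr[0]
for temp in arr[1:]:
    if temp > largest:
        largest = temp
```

Maximum of [21, 11, 14, 19, 24, 19, 18, 5, 5]
`largest` takes the values: 21 → 24

Answer: 24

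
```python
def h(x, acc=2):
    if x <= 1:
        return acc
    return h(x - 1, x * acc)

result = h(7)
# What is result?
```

Accumulator trace (n, acc): (7, 2) -> (6, 14) -> (5, 84) -> (4, 420) -> (3, 1680) -> (2, 5040) -> (1, 10080) -> return 10080

Answer: 10080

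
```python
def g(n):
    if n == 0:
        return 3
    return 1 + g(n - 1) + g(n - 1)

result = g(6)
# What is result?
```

g(n) = 1 + 2·g(n-1), g(0)=3. Closed form: (3+1)·2^6 - 1 = 255.

Answer: 255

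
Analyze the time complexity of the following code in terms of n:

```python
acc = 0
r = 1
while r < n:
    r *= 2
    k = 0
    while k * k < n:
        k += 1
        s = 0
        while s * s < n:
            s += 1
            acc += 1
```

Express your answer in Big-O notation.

Each loop level contributes: log n × √n × √n. Multiplying the contributions gives O(n log n).

Answer: O(n log n)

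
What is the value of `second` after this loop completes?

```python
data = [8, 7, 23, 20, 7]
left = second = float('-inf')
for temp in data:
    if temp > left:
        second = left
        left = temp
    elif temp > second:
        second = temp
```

Second largest (with repeats) in [8, 7, 23, 20, 7]
`second` takes the values: -inf → 7 → 8 → 20

Answer: 20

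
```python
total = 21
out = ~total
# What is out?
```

Trace:
`total = 21` → total = 21
`out = ~total` → out = -22
So out = -22

Answer: -22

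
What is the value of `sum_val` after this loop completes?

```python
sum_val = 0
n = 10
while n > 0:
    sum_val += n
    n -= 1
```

Sum 10 down to 1
`sum_val` takes the values: 0 → 10 → 19 → 27 → 34 → 40 → 45 → 49 → 52 → 54 → 55

Answer: 55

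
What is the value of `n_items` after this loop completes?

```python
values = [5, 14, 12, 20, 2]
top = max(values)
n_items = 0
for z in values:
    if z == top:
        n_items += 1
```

Count of max value 20 in [5, 14, 12, 20, 2]
`n_items` takes the values: 0 → 1

Answer: 1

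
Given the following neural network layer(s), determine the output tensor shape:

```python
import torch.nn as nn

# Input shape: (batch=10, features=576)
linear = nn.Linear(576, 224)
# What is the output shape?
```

Input: (10, 576) -> Output: (10, 224)

Answer: (10, 224)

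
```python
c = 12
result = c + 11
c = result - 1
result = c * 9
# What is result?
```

Trace:
`c = 12` → c = 12
`result = c + 11` → result = 23
`c = result - 1` → c = 22
`result = c * 9` → result = 198
So result = 198

Answer: 198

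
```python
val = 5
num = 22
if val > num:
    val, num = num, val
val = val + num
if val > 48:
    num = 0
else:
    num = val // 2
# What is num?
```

Trace:
`val = 5` → val = 5
`num = 22` → num = 22
`if val > num: ...` → val > num is False → no variable changes
`val = val + num` → val = 27
`if val > 48: ...` → val > 48 is False, take else branch → num = 13
So num = 13

Answer: 13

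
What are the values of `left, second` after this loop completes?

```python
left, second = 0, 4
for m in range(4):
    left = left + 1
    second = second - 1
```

left goes 0→4, second goes 4→0
`left, second` takes the values: (0, 4) → (1, 4) → (1, 3) → (2, 3) → (2, 2) → (3, 2) → (3, 1) → (4, 1) → (4, 0)

Answer: 4, 0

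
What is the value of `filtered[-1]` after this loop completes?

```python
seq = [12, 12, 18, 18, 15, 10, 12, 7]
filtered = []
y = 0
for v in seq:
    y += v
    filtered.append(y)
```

Cumulative sum ends at 104
`filtered` takes the values: [] → [12] → [12, 24] → [12, 24, 42] → [12, 24, 42, 60] → [12, 24, 42, 60, 75] → [12, 24, 42, 60, 75, 85] → [12, 24, 42, 60, 75, 85, 97] → [12, 24, 42, 60, 75, 85, 97, 104]
So `filtered[-1]` = 104

Answer: 104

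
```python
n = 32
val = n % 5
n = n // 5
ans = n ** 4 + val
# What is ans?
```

Trace:
`n = 32` → n = 32
`val = n % 5` → val = 2
`n = n // 5` → n = 6
`ans = n ** 4 + val` → ans = 1298
So ans = 1298

Answer: 1298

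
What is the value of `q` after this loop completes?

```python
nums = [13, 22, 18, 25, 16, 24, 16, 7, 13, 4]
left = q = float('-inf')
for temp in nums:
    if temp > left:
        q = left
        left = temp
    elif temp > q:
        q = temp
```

Second largest (with repeats) in [13, 22, 18, 25, 16, 24, 16, 7, 13, 4]
`q` takes the values: -inf → 13 → 18 → 22 → 24

Answer: 24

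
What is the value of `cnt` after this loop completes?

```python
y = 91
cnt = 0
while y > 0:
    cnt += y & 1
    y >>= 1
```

Count set bits in 91 (binary: 0b1011011)
`cnt` takes the values: 0 → 1 → 2 → 3 → 4 → 5

Answer: 5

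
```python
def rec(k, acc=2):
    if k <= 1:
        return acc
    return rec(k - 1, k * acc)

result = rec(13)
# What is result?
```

Accumulator trace (n, acc): (13, 2) -> (12, 26) -> (11, 312) -> (10, 3432) -> (9, 34320) -> (8, 308880) -> (7, 2471040) -> (6, 17297280) -> (5, 103783680) -> (4, 518918400) -> (3, 2075673600) -> (2, 6227020800) -> (1, 12454041600) -> return 12454041600

Answer: 12454041600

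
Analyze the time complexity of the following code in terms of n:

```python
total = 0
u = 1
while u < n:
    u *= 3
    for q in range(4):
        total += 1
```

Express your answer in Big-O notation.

Each loop level contributes: log n × 1. Multiplying the contributions gives O(log n).

Answer: O(log n)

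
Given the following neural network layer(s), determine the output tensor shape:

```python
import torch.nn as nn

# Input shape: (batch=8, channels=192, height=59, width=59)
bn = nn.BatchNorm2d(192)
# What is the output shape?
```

Input: (8, 192, 59, 59) -> Output: (8, 192, 59, 59)

Answer: (8, 192, 59, 59)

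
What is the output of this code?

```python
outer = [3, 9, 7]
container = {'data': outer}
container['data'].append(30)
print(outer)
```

Key concept: dict holds reference to list.
Step by step:
`outer = [3, 9, 7]` → outer = [3, 9, 7]
`container = {'data': outer}` → container = {'data': [3, 9, 7]}
`container['data'].append(30)` → outer = [3, 9, 7, 30]; container = {'data': [3, 9, 7, 30]}
`print(outer)` → prints [3, 9, 7, 30]

Answer: [3, 9, 7, 30]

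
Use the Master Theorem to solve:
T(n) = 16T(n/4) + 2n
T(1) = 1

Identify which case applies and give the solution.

a=16, b=4, f(n)=2n. log_4(16) = 2. Since c=1 < 2, Case 1 applies: T(n) = Θ(n^log_b(a)) = O(n^2).

Answer: O(n^2) - Case 1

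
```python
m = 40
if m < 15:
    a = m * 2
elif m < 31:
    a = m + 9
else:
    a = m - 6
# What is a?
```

Trace:
`m = 40` → m = 40
`if m < 15: ...` → m < 15 is False, m < 31 is False, take else branch → a = 34
So a = 34

Answer: 34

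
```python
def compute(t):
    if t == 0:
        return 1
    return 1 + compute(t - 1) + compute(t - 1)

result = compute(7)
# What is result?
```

compute(t) = 1 + 2·compute(t-1), compute(0)=1. Closed form: (1+1)·2^7 - 1 = 255.

Answer: 255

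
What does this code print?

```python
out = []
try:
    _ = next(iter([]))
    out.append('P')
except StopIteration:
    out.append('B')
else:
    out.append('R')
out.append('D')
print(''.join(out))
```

Execution trace: 'B' (except StopIteration) → 'D' (after the try/except). Output: BD

Answer: BD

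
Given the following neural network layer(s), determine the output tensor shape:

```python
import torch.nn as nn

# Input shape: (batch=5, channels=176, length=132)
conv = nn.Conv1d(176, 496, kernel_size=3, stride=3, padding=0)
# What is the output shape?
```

Input: (5, 176, 132) -> Output: (5, 496, 44)

Answer: (5, 496, 44)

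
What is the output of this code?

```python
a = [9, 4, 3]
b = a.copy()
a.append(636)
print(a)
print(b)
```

Key concept: list.copy() creates independent copy.
Step by step:
`a = [9, 4, 3]` → a = [9, 4, 3]
`b = a.copy()` → b = [9, 4, 3]
`a.append(636)` → a = [9, 4, 3, 636]
`print(a)` → prints [9, 4, 3, 636]
`print(b)` → prints [9, 4, 3]

Answer:
[9, 4, 3, 636]
[9, 4, 3]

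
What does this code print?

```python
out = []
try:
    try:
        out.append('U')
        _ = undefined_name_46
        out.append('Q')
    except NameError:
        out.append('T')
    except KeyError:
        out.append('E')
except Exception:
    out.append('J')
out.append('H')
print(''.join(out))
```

Execution trace: 'U' (inner try body) → 'T' (inner except NameError) → 'H' (after the try/except). Output: UTH

Answer: UTH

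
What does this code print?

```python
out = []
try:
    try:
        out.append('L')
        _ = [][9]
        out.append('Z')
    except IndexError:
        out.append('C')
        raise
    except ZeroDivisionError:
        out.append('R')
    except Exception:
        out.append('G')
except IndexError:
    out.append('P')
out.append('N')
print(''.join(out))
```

Execution trace: 'L' (inner try body) → 'C' (inner except IndexError) → 'P' (outer except IndexError) → 'N' (after the try/except). Output: LCPN

Answer: LCPN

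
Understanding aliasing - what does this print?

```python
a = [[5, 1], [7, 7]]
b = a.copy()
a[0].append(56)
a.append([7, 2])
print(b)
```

Key concept: shallow copy with nested lists.
Step by step:
`a = [[5, 1], [7, 7]]` → a = [[5, 1], [7, 7]]
`b = a.copy()` → b = [[5, 1], [7, 7]]
`a[0].append(56)` → a = [[5, 1, 56], [7, 7]]; b = [[5, 1, 56], [7, 7]]
`a.append([7, 2])` → a = [[5, 1, 56], [7, 7], [7, 2]]
`print(b)` → prints [[5, 1, 56], [7, 7]]

Answer: [[5, 1, 56], [7, 7]]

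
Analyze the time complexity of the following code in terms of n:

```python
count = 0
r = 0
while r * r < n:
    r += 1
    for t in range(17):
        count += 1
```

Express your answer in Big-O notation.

Each loop level contributes: √n × 1. Multiplying the contributions gives O(√n).

Answer: O(√n)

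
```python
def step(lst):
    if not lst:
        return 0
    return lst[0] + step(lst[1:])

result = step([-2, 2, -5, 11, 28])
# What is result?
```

(-2) + 2 + (-5) + 11 + 28 + 0 = 34

Answer: 34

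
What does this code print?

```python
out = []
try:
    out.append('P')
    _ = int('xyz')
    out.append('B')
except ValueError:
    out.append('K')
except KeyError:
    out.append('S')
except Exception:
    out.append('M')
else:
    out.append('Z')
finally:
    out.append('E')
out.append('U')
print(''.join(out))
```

Execution trace: 'P' (try body) → 'K' (except ValueError) → 'E' (finally) → 'U' (after the try/except). Output: PKEU

Answer: PKEU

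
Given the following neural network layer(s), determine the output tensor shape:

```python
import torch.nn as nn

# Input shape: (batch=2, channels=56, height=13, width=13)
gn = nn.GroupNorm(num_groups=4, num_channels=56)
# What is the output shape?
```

Input: (2, 56, 13, 13) -> Output: (2, 56, 13, 13)

Answer: (2, 56, 13, 13)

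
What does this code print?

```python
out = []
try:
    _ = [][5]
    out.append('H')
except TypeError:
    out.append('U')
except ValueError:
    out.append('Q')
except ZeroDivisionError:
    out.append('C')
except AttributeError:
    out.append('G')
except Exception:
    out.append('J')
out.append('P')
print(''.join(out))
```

Execution trace: 'J' (except Exception) → 'P' (after the try/except). Output: JP

Answer: JP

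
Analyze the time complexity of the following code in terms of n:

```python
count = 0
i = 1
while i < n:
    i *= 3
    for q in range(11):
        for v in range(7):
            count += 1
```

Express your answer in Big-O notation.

Each loop level contributes: log n × 1 × 1. Multiplying the contributions gives O(log n).

Answer: O(log n)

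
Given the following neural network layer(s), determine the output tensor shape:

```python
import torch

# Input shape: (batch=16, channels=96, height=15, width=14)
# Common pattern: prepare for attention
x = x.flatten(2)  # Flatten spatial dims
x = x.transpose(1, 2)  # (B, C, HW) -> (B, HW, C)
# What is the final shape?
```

Input: (16, 96, 15, 14) -> after flatten(2): (16, 96, 210) -> Output: (16, 210, 96)

Answer: (16, 210, 96)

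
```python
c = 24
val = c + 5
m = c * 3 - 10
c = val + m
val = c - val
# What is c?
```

Trace:
`c = 24` → c = 24
`val = c + 5` → val = 29
`m = c * 3 - 10` → m = 62
`c = val + m` → c = 91
`val = c - val` → val = 62
So c = 91

Answer: 91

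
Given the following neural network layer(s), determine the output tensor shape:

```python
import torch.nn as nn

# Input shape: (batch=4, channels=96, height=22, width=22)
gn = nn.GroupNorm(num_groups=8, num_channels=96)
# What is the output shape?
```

Input: (4, 96, 22, 22) -> Output: (4, 96, 22, 22)

Answer: (4, 96, 22, 22)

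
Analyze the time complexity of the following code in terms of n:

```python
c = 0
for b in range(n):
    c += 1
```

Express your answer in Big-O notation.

Each loop level contributes: n. Multiplying the contributions gives O(n).

Answer: O(n)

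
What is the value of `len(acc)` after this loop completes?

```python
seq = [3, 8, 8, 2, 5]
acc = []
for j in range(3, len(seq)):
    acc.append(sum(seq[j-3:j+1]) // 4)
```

Number of 4-element averages
`acc` takes the values: [] → [5] → [5, 5]
So `len(acc)` = 2

Answer: 2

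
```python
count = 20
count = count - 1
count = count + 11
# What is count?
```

Trace:
`count = 20` → count = 20
`count = count - 1` → count = 19
`count = count + 11` → count = 30
So count = 30

Answer: 30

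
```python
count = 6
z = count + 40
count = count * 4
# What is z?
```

Trace:
`count = 6` → count = 6
`z = count + 40` → z = 46
`count = count * 4` → count = 24
So z = 46

Answer: 46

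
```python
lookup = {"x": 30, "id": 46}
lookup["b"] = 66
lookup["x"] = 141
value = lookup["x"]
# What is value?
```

Trace:
`lookup = {"x": 30, "id": 46}` → lookup = {'x': 30, 'id': 46}
`lookup["b"] = 66` → lookup = {'x': 30, 'id': 46, 'b': 66}
`lookup["x"] = 141` → lookup = {'x': 141, 'id': 46, 'b': 66}
`value = lookup["x"]` → value = 141
So value = 141

Answer: 141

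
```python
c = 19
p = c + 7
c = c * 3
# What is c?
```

Trace:
`c = 19` → c = 19
`p = c + 7` → p = 26
`c = c * 3` → c = 57
So c = 57

Answer: 57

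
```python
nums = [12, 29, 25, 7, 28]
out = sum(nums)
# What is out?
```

Trace:
`nums = [12, 29, 25, 7, 28]` → nums = [12, 29, 25, 7, 28]
`out = sum(nums)` → out = 101
So out = 101

Answer: 101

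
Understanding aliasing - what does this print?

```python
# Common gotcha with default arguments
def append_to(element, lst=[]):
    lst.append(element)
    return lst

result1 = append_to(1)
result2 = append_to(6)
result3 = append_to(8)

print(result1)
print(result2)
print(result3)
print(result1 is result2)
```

Key concept: mutable default argument gotcha.
Step by step:
`result1 = append_to(1)` → result1 = [1]
`result2 = append_to(6)` → result1 = [1, 6] (same object as result2); result2 = [1, 6] (same object as result1)
`result3 = append_to(8)` → result1 = [1, 6, 8] (same object as result2, result3); result2 = [1, 6, 8] (same object as result1, result3); result3 = [1, 6, 8] (same object as result1, result2)
`print(result1)` → prints [1, 6, 8]
`print(result2)` → prints [1, 6, 8]
`print(result3)` → prints [1, 6, 8]
`print(result1 is result2)` → prints True

Answer:
[1, 6, 8]
[1, 6, 8]
[1, 6, 8]
True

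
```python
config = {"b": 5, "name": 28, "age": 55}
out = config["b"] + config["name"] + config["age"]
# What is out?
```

Trace:
`config = {"b": 5, "name": 28, "age": 55}` → config = {'b': 5, 'name': 28, 'age': 55}
`out = config["b"] + config["name"] + config["age"]` → out = 88
So out = 88

Answer: 88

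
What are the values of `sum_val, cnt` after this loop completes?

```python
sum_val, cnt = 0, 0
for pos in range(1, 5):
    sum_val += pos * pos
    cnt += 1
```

Sum of squares and count
`sum_val, cnt` takes the values: (0, 0) → (1, 0) → (1, 1) → (5, 1) → (5, 2) → (14, 2) → (14, 3) → (30, 3) → (30, 4)

Answer: 30, 4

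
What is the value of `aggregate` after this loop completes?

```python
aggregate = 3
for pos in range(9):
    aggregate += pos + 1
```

Start at 3, add 1 to 9 = 48
`aggregate` takes the values: 3 → 4 → 6 → 9 → 13 → 18 → 24 → 31 → 39 → 48

Answer: 48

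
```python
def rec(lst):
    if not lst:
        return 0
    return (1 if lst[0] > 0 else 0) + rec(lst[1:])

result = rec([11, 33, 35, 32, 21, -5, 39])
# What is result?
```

Count of positive elements in [11, 33, 35, 32, 21, -5, 39] = 6

Answer: 6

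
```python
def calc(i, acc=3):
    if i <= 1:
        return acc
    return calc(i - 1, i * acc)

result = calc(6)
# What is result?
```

Accumulator trace (n, acc): (6, 3) -> (5, 18) -> (4, 90) -> (3, 360) -> (2, 1080) -> (1, 2160) -> return 2160

Answer: 2160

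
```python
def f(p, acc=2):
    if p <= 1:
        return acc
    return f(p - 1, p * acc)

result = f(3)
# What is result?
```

Accumulator trace (n, acc): (3, 2) -> (2, 6) -> (1, 12) -> return 12

Answer: 12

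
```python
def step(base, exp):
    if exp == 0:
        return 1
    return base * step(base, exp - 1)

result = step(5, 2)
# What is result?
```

step(5, 2) = 5 * 5 = 25

Answer: 25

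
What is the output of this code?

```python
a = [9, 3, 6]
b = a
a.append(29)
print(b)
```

Key concept: basic list aliasing.
Step by step:
`a = [9, 3, 6]` → a = [9, 3, 6]
`b = a` → b = [9, 3, 6] (same object as a)
`a.append(29)` → a = [9, 3, 6, 29] (same object as b); b = [9, 3, 6, 29] (same object as a)
`print(b)` → prints [9, 3, 6, 29]

Answer: [9, 3, 6, 29]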